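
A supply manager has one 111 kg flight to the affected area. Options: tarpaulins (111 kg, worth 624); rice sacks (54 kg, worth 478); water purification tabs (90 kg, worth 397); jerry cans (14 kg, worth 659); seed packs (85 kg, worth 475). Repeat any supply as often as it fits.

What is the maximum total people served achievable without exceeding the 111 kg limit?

4613

By people served per kg: jerry cans 47.07, rice sacks 8.85, tarpaulins 5.62, seed packs 5.59 lead.
Taking 7×jerry cans: 98 kg used, 4613 in people served.
No other feasible combination exceeds 4613.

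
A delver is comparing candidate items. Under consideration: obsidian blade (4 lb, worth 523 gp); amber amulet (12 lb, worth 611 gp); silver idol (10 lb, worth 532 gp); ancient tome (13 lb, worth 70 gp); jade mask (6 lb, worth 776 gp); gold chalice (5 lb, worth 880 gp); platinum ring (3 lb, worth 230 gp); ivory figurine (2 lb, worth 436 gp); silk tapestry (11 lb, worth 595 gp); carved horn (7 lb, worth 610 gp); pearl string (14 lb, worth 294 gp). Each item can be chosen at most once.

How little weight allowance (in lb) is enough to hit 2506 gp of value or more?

Look for the lowest-weight combination reaching 2506.
obsidian blade + jade mask + gold chalice + ivory figurine reaches 2615 using 17 lb.
No combination under 17 lb hits 2506.

17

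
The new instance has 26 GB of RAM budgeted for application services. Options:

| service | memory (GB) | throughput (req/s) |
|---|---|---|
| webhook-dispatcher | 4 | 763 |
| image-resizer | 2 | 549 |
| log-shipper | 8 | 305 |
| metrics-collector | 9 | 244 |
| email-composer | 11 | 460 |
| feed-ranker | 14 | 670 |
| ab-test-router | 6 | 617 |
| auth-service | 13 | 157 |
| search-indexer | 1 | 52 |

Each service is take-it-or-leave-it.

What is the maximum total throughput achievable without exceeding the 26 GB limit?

2599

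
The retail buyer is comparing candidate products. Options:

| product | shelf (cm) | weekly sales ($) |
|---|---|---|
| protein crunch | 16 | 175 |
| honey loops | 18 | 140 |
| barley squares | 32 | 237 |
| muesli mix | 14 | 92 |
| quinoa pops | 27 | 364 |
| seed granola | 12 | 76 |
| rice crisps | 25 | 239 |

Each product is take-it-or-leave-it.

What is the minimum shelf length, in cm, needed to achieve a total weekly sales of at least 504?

43

Need the lightest bundle worth ≥ 504.
protein crunch + quinoa pops: 539 weekly sales at 43 cm.
Below 43 cm the best achievable stays under 504.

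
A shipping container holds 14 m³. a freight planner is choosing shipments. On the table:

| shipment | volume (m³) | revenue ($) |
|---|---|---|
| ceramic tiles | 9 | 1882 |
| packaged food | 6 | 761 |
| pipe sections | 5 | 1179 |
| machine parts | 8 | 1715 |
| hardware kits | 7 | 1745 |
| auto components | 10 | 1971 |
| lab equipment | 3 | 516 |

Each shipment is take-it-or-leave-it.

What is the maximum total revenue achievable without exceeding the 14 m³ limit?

Filling by ratio: pipe sections + hardware kits for 2924, with 2 m³ left unused.
The 7 m³ tied up in hardware kits is better spent on ceramic tiles — total rises to 3061 (14 m³).
That's the maximum — no swap from here does better than 3061.

3061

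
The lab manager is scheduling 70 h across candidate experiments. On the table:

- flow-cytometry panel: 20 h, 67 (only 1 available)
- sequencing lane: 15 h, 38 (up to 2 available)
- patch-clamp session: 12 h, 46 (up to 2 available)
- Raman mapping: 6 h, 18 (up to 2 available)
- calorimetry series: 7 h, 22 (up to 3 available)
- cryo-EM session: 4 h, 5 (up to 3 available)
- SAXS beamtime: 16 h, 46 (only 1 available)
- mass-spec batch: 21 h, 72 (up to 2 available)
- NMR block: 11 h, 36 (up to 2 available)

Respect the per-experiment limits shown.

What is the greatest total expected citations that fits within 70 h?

244

Taking the top-ratio experiments first gives 2×patch-clamp session + cryo-EM session + 2×mass-spec batch for 241 (70 h).
The 25 h tied up in cryo-EM session and mass-spec batch is better spent on 2×calorimetry series + NMR block — total rises to 244 (70 h).
Nothing else within 70 h beats 244.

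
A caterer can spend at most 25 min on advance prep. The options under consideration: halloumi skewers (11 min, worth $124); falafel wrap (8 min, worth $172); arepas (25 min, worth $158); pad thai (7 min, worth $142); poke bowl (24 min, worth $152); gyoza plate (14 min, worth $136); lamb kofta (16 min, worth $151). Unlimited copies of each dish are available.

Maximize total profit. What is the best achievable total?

Ranking by ratio (profit/min): falafel wrap 21.50, pad thai 20.29, halloumi skewers 11.27.
3×falafel wrap uses 24 of the 25 min and totals 516.
The spare 1 min is too small for any remaining dish, and no exchange beats 516.

516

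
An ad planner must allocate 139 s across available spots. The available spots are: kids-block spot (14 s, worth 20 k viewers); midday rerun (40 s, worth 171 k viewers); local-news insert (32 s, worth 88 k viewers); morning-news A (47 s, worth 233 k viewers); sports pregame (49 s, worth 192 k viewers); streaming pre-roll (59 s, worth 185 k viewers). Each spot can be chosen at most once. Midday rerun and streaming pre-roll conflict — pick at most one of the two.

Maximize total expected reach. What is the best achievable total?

The ratio ordering already packs tightly: midday rerun + morning-news A + sports pregame, 136 s, 596.
The closest alternative, local-news insert + morning-news A + sports pregame, reaches only 513.

596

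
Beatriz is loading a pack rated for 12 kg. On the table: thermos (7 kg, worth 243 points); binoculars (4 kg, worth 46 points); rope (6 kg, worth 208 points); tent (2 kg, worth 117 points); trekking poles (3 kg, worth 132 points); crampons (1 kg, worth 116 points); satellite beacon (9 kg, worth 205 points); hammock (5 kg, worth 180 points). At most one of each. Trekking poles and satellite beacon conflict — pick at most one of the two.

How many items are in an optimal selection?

4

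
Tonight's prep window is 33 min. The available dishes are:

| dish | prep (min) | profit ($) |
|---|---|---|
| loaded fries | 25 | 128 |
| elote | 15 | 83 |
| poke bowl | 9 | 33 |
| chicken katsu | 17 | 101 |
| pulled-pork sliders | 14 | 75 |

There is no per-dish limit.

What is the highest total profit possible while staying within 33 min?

184

By profit per min: chicken katsu 5.94, elote 5.53, pulled-pork sliders 5.36 lead.
Elote + chicken katsu uses 32 of the 33 min and totals 184.
Nothing else within 33 min beats 184.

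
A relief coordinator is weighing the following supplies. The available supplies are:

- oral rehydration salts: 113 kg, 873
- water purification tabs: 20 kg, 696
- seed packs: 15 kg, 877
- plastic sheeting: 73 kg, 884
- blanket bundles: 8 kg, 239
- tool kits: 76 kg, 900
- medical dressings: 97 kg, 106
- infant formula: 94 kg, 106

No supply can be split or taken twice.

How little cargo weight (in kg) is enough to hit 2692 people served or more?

116

Look for the lowest-cargo combination reaching 2692.
Taking water purification tabs + seed packs + plastic sheeting + blanket bundles gives 2696 (≥ 2692) for 116 kg.
Any bundle with less than 116 kg falls short of 2692.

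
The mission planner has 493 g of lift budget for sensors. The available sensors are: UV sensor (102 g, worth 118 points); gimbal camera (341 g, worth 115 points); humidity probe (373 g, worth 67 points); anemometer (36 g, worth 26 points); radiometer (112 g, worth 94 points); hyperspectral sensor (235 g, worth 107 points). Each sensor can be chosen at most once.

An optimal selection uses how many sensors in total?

4

The maximum data value within 493 g is 345.
For example UV sensor + anemometer + radiometer + hyperspectral sensor achieves it, using 485 g.
Any selection reaching 345 contains exactly 4 sensors.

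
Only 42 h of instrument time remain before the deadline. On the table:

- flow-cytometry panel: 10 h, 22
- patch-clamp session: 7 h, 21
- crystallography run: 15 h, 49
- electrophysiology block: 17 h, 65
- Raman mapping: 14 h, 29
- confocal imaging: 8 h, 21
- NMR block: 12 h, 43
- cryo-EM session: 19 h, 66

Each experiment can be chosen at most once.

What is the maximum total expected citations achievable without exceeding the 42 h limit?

136

Ranking by ratio (expected citations/h): electrophysiology block 3.82, NMR block 3.58, cryo-EM session 3.47.
The ratio heuristic lands on patch-clamp session + electrophysiology block + NMR block (129) but leaves 6 h idle.
Dropping patch-clamp session and NMR block frees 19 h; slotting in flow-cytometry panel + crystallography run (25 h) lifts the total to 136 at 42 h.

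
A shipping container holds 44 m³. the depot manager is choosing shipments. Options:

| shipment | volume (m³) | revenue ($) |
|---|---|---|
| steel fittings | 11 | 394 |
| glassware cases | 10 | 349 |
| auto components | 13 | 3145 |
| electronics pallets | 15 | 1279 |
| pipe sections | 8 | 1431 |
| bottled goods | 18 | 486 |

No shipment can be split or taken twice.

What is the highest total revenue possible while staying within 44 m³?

5855

By revenue per m³: auto components 241.92, pipe sections 178.88, electronics pallets 85.27 lead.
The ratio ordering already packs tightly: auto components + electronics pallets + pipe sections, 36 m³, 5855.
The closest alternative, steel fittings + glassware cases + auto components + pipe sections, reaches only 5319.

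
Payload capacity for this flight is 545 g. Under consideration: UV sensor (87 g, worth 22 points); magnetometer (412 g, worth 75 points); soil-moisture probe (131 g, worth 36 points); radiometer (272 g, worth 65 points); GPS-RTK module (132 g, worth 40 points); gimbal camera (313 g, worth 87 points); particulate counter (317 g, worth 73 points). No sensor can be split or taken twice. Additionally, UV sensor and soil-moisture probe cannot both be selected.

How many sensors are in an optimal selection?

Best achievable data value is 149.
UV sensor + GPS-RTK module + gimbal camera hits 149 at 532 g.
Every optimal selection uses 3 sensors.

3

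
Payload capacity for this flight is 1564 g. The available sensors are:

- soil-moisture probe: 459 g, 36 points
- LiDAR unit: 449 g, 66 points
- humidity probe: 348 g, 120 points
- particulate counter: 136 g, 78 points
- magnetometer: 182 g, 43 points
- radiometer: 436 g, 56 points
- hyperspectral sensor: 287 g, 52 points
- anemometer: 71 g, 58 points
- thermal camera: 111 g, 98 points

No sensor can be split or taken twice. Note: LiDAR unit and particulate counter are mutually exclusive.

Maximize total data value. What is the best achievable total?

462

Taking the top-ratio sensors first gives humidity probe + particulate counter + magnetometer + hyperspectral sensor + anemometer + thermal camera for 449 (1135 g).
Replace magnetometer with radiometer: the trade gains 13 net, giving 462 at 1389 g.
The closest alternative, humidity probe + particulate counter + magnetometer + radiometer + anemometer + thermal camera, reaches only 453.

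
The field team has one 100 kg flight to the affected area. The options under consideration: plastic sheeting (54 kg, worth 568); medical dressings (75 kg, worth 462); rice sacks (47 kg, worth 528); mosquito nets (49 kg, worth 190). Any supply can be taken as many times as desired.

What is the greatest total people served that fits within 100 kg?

By people served per kg: rice sacks 11.23, plastic sheeting 10.52, medical dressings 6.16 lead.
2×rice sacks uses 94 of the 100 kg and totals 1056.
Nothing else within 100 kg beats 1056.

1056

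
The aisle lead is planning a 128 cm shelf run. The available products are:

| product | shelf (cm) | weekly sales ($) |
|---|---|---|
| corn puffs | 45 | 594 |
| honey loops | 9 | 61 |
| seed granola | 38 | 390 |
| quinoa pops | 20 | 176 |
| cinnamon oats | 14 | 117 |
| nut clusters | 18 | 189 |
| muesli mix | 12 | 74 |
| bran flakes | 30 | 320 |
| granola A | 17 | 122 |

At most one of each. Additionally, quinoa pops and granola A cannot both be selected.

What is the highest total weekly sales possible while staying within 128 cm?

Density check — corn puffs 13.20, bran flakes 10.67, nut clusters 10.50 are the best per cm.
A density-first pass picks corn puffs + quinoa pops + cinnamon oats + nut clusters + bran flakes — 1396 at 127 cm.
The 38 cm tied up in quinoa pops and nut clusters is better spent on seed granola — total rises to 1421 (127 cm).
Every other selection either busts 128 cm or breaks a pairing rule or fails to beat 1421.

1421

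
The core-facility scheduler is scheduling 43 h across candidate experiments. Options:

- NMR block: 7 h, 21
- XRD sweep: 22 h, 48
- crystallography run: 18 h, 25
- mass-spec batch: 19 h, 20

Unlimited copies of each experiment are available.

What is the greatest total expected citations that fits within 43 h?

6×NMR block uses 42 of the 43 h and totals 126.

126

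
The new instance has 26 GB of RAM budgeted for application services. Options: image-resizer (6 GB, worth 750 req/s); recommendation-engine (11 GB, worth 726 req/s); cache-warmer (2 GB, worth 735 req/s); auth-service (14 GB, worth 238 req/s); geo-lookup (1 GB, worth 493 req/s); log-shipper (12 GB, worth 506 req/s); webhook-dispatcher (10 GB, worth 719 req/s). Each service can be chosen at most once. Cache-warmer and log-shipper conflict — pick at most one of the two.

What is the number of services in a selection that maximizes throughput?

4

The maximum throughput within 26 GB is 2704.
image-resizer + recommendation-engine + cache-warmer + geo-lookup hits 2704 at 20 GB.
Any selection reaching 2704 contains exactly 4 services.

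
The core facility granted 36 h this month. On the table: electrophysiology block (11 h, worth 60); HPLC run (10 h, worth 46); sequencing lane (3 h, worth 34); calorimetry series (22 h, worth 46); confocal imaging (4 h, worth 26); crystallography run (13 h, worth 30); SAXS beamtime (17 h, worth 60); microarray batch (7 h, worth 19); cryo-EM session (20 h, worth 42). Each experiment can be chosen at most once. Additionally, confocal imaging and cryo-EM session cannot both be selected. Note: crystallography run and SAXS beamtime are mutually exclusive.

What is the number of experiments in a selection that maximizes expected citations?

The maximum expected citations within 36 h is 185.
One optimal bundle: electrophysiology block + HPLC run + sequencing lane + confocal imaging + microarray batch (35 h).
Any selection reaching 185 contains exactly 5 experiments.

5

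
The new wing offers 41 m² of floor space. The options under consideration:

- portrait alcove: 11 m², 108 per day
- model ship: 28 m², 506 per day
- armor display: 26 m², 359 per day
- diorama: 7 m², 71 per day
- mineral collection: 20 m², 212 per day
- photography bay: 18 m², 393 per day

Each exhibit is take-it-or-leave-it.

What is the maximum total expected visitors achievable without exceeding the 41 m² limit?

Density check — photography bay 21.83, model ship 18.07, armor display 13.81 are the best per m².
Filling by ratio: mineral collection + photography bay for 605, with 3 m² left unused.
Dropping mineral collection and photography bay frees 38 m²; slotting in portrait alcove + model ship (39 m²) lifts the total to 614 at 39 m².

614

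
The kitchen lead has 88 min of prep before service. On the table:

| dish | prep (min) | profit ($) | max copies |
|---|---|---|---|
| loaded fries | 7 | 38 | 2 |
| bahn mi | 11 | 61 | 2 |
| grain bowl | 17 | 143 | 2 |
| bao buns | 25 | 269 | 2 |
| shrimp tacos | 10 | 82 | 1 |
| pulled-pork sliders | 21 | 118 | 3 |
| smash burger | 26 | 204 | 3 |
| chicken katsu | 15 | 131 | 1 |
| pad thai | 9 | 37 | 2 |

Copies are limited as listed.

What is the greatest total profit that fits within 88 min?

824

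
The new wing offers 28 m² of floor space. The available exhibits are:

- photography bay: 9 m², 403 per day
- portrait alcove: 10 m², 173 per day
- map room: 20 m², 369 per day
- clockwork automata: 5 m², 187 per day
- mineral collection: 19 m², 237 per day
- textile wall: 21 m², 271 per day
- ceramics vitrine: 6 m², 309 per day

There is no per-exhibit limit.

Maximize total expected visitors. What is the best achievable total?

1330

By expected visitors per m²: ceramics vitrine 51.50, photography bay 44.78, clockwork automata 37.40, map room 18.45 lead.
Taking the top-ratio exhibits first gives 4×ceramics vitrine for 1236 (24 m²).
The 6 m² tied up in ceramics vitrine is better spent on photography bay — total rises to 1330 (27 m²).
No other feasible combination exceeds 1330.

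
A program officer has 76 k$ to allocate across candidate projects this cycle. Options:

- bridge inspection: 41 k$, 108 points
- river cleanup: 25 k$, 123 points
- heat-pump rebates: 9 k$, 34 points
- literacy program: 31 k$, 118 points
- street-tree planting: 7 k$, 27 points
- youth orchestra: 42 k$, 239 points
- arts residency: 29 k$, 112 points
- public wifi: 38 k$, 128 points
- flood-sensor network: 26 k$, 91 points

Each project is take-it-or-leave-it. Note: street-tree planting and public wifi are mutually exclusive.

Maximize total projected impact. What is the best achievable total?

Filling by ratio: river cleanup + street-tree planting + youth orchestra for 389, with 2 k$ left unused.
The 7 k$ tied up in street-tree planting is better spent on heat-pump rebates — total rises to 396 (76 k$).

396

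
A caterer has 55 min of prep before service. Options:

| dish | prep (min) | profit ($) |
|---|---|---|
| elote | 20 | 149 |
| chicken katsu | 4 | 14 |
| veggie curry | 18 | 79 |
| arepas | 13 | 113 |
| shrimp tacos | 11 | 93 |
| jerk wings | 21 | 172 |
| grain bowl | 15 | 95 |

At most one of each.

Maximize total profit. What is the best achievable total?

434

A density-first pass picks chicken katsu + arepas + shrimp tacos + jerk wings — 392 at 49 min.
Dropping chicken katsu and shrimp tacos frees 15 min; slotting in elote (20 min) lifts the total to 434 at 54 min.
The closest alternative, elote + shrimp tacos + jerk wings, reaches only 414.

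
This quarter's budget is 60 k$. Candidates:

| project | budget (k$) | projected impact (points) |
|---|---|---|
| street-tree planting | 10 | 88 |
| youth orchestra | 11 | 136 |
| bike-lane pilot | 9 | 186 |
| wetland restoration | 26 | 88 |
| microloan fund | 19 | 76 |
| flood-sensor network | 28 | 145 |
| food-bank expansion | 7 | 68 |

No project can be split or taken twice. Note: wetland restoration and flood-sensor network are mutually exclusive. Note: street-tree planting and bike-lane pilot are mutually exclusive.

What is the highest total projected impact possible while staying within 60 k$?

535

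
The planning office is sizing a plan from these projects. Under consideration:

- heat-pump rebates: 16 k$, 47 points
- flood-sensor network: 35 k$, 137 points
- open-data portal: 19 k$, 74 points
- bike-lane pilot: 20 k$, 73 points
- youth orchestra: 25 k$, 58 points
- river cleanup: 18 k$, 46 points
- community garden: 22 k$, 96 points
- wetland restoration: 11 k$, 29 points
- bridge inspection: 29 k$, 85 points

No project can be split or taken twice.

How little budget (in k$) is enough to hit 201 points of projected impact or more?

54

Minimise k$ subject to total projected impact ≥ 201.
flood-sensor network + open-data portal reaches 211 using 54 k$.
Below 54 k$ the best achievable stays under 201.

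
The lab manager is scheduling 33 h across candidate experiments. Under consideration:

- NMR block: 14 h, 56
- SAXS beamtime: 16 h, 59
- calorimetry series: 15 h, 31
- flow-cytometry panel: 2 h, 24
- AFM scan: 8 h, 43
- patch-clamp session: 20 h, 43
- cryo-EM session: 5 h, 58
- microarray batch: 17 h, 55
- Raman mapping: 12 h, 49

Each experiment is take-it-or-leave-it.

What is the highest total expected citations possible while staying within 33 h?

Greedy by ratio would take flow-cytometry panel + AFM scan + cryo-EM session + Raman mapping: 27 h used, total 174.
Dropping AFM scan frees 8 h; slotting in NMR block (14 h) lifts the total to 187 at 33 h.

187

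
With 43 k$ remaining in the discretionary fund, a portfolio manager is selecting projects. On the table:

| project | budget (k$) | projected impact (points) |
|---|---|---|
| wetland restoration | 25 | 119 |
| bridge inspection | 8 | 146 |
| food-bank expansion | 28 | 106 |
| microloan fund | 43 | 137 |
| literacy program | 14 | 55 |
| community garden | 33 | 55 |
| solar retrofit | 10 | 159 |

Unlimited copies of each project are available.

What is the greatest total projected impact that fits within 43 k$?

743

By projected impact per k$: bridge inspection 18.25, solar retrofit 15.90, wetland restoration 4.76 lead.
The ratio heuristic lands on 5×bridge inspection (730) but leaves 3 k$ idle.
The 8 k$ tied up in bridge inspection is better spent on solar retrofit — total rises to 743 (42 k$).
That's the maximum — no swap from here does better than 743.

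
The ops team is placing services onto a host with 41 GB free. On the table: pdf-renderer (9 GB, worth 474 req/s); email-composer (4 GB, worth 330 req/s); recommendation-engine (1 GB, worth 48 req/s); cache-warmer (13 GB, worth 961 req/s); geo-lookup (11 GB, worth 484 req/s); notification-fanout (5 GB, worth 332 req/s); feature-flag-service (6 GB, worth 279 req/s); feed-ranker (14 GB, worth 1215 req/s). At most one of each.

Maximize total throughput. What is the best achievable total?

3028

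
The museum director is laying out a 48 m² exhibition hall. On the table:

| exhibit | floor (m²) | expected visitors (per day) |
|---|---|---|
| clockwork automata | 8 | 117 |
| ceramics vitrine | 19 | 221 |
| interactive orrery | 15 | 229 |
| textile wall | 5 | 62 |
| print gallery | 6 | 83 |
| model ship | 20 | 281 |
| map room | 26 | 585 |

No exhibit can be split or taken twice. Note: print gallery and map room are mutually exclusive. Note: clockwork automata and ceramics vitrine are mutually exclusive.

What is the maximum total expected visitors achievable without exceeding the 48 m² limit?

Taking interactive orrery + textile wall + map room: 46 m² used, 876 in expected visitors.
Runner-up model ship + map room tops out at 866.

876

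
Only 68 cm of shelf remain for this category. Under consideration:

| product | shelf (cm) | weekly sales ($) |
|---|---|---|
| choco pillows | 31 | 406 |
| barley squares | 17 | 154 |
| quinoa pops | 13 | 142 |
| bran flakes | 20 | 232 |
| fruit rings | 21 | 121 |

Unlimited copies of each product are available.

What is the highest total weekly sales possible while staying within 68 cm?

812

The ratio ordering already packs tightly: 2×choco pillows, 62 cm, 812.
Nothing else within 68 cm beats 812.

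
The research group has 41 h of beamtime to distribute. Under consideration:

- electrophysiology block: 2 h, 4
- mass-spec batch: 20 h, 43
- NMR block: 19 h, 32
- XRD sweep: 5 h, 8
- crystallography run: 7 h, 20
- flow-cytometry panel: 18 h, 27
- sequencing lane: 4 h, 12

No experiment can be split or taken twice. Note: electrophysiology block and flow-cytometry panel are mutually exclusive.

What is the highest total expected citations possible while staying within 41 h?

87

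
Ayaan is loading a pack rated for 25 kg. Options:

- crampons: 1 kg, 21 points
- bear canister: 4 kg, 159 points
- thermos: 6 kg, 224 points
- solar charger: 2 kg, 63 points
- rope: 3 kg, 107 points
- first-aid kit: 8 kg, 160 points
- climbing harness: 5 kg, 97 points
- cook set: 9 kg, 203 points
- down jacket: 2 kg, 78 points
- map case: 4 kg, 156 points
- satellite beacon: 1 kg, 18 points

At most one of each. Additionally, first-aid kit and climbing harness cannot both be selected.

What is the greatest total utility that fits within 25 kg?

The ratio heuristic lands on crampons + bear canister + thermos + solar charger + rope + down jacket + map case + satellite beacon (826) but leaves 2 kg idle.
Dropping solar charger and satellite beacon frees 3 kg; slotting in climbing harness (5 kg) lifts the total to 842 at 25 kg.
Every other selection either busts 25 kg or breaks a pairing rule or fails to beat 842.

842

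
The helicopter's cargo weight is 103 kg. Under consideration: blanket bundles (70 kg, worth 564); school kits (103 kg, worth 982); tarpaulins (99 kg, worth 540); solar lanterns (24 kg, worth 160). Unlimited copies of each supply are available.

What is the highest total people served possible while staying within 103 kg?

982

Taking school kits: 103 kg used, 982 in people served.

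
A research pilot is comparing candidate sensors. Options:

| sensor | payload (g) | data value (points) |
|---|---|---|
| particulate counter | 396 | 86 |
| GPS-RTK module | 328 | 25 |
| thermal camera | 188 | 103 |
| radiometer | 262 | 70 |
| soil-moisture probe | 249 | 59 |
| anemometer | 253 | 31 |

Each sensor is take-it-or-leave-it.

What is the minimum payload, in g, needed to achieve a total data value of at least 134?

Look for the lowest-payload combination reaching 134.
thermal camera + soil-moisture probe reaches 162 using 437 g.
Below 437 g the best achievable stays under 134.

437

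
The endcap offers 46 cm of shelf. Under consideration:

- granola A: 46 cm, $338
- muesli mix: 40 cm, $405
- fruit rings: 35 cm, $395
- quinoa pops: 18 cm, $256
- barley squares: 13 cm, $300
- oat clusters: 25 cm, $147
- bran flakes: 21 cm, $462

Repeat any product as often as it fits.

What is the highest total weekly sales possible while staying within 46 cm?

924

Ranking by ratio (weekly sales/cm): barley squares 23.08, bran flakes 22.00, quinoa pops 14.22.
Greedy by ratio would take 3×barley squares: 39 cm used, total 900.
The 39 cm tied up in 3×barley squares is better spent on 2×bran flakes — total rises to 924 (42 cm).
That's the maximum — no swap from here does better than 924.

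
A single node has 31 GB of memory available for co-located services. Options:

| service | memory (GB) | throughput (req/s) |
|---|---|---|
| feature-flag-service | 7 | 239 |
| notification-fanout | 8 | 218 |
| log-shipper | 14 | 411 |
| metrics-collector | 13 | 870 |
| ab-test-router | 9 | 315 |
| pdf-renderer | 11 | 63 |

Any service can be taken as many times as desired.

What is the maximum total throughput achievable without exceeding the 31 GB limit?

Best packing: 2×metrics-collector — 26 GB, 1740 total.
No other feasible combination exceeds 1740.

1740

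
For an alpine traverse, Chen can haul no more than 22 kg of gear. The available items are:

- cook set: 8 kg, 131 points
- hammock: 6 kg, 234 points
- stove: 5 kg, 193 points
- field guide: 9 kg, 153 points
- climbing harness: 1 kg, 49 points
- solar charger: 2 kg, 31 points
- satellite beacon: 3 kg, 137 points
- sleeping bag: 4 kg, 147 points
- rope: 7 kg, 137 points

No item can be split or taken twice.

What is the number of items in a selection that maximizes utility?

Best achievable utility is 791.
hammock + stove + climbing harness + solar charger + satellite beacon + sleeping bag hits 791 at 21 kg.
Every optimal selection uses 6 items.

6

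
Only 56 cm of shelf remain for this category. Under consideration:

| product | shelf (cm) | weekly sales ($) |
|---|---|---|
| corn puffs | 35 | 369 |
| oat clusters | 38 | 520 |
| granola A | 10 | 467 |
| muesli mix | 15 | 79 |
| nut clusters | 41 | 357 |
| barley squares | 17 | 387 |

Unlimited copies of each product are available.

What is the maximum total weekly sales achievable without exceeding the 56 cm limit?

The ratio ordering already packs tightly: 5×granola A, 50 cm, 2335.
That's the maximum — no swap from here does better than 2335.

2335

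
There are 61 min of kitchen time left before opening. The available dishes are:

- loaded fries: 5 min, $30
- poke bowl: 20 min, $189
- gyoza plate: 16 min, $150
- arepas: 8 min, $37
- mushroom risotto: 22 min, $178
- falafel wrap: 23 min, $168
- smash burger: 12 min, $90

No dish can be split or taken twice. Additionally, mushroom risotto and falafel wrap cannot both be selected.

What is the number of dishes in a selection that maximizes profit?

3

Optimal total is 517.
poke bowl + gyoza plate + mushroom risotto hits 517 at 58 min.
All optima have 3 dishes.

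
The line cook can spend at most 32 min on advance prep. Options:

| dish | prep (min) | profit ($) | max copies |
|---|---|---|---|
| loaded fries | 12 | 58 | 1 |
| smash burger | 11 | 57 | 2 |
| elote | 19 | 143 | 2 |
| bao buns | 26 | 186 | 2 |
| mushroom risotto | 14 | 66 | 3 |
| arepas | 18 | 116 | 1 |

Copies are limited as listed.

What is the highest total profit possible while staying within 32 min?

The ratio heuristic lands on smash burger + elote (200) but leaves 2 min idle.
The 11 min tied up in smash burger is better spent on loaded fries — total rises to 201 (31 min).
Every other selection either busts 32 min or exceeds an availability limit or fails to beat 201.

201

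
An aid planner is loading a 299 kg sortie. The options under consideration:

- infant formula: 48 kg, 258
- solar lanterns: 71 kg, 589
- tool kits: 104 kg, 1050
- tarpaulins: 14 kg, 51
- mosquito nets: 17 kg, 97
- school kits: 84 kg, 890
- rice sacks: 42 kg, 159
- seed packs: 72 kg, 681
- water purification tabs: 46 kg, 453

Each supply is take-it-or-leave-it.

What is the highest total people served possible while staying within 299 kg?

2773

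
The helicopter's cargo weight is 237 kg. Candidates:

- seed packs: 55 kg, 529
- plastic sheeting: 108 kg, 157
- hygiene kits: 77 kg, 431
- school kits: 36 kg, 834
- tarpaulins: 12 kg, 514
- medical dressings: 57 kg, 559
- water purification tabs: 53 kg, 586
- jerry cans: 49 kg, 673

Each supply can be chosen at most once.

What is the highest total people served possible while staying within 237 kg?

3166

By people served per kg: tarpaulins 42.83, school kits 23.17, jerry cans 13.73, water purification tabs 11.06 lead.
Taking school kits + tarpaulins + medical dressings + water purification tabs + jerry cans: 207 kg used, 3166 in people served.
Nothing else within 237 kg beats 3166.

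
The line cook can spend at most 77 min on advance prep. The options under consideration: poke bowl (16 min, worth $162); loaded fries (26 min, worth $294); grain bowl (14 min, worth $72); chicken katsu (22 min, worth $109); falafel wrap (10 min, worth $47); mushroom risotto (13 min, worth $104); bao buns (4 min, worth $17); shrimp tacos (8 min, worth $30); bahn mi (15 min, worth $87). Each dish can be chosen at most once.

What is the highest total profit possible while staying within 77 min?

669

Ranking by ratio (profit/min): loaded fries 11.31, poke bowl 10.12, mushroom risotto 8.00.
The ratio heuristic lands on poke bowl + loaded fries + mushroom risotto + bao buns + bahn mi (664) but leaves 3 min idle.
The 19 min tied up in bao buns and bahn mi is better spent on chicken katsu — total rises to 669 (77 min).
Runner-up poke bowl + loaded fries + mushroom risotto + bao buns + bahn mi tops out at 664.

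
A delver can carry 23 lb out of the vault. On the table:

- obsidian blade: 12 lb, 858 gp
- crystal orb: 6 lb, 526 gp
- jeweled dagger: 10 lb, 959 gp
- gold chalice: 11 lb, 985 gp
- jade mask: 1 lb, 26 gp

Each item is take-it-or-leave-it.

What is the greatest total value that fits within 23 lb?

1970

Ranking by ratio (value/lb): jeweled dagger 95.90, gold chalice 89.55, crystal orb 87.67.
Best packing: jeweled dagger + gold chalice + jade mask — 22 lb, 1970 total.
The closest alternative, jeweled dagger + gold chalice, reaches only 1944.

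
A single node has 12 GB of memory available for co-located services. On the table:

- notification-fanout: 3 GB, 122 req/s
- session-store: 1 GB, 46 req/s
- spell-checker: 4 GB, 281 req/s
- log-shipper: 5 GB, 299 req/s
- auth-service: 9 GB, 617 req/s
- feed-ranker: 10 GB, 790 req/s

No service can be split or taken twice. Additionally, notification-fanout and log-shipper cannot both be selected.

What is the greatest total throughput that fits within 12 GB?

836

Density check — feed-ranker 79.00, spell-checker 70.25, auth-service 68.56 are the best per GB.
Best packing: session-store + feed-ranker — 11 GB, 836 total.
The spare 1 GB is too small for any remaining service, and no feasible exchange beats 836.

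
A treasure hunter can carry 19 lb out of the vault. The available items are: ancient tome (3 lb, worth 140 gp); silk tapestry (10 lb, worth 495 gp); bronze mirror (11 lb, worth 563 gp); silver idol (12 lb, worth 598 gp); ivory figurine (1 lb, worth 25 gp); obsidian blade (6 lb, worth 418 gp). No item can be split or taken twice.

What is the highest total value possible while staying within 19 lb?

Ranking by ratio (value/lb): obsidian blade 69.67, bronze mirror 51.18, silver idol 49.83.
Greedy by ratio would take bronze mirror + ivory figurine + obsidian blade: 18 lb used, total 1006.
The 12 lb tied up in bronze mirror and ivory figurine is better spent on ancient tome + silk tapestry — total rises to 1053 (19 lb).

1053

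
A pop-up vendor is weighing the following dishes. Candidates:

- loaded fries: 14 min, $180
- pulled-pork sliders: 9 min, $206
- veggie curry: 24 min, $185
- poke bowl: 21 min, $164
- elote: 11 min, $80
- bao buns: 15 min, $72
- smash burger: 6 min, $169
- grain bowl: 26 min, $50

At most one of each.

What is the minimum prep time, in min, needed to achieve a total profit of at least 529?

Need the lightest bundle worth ≥ 529.
loaded fries + pulled-pork sliders + smash burger reaches 555 using 29 min.
No combination under 29 min hits 529.

29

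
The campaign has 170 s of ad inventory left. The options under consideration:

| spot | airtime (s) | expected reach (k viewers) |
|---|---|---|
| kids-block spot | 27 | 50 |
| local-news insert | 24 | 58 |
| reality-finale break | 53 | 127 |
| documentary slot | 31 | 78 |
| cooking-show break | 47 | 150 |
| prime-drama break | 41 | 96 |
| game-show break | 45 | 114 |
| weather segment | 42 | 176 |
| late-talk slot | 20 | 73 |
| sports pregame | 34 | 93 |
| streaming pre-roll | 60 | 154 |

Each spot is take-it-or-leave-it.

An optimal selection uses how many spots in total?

4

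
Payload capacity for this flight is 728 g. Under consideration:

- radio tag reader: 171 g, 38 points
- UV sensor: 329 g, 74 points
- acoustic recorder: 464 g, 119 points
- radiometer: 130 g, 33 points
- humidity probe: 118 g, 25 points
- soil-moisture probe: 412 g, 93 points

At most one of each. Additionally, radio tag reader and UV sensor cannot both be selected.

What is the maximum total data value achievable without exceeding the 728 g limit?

177

By data value per g: acoustic recorder 0.26, radiometer 0.25, soil-moisture probe 0.23, UV sensor 0.22 lead.
Acoustic recorder + radiometer + humidity probe uses 712 of the 728 g and totals 177.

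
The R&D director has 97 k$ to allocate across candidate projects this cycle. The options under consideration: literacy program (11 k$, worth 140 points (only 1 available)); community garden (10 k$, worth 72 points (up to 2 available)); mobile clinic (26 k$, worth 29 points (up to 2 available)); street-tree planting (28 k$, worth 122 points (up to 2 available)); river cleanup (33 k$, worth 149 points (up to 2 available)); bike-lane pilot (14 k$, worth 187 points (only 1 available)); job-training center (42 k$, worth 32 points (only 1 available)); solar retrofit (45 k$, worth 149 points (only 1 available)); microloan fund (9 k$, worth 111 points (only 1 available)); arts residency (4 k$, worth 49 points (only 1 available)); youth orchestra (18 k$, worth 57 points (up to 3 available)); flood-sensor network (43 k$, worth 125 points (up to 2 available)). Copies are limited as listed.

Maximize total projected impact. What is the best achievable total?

780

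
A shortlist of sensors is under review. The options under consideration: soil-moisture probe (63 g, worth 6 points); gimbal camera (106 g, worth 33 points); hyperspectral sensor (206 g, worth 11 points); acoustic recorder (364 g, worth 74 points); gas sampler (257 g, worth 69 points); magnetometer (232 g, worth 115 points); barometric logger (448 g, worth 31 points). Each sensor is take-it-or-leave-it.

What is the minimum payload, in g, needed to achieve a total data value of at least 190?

552

Look for the lowest-payload combination reaching 190.
soil-moisture probe + gas sampler + magnetometer: 190 data value at 552 g.
Below 552 g the best achievable stays under 190.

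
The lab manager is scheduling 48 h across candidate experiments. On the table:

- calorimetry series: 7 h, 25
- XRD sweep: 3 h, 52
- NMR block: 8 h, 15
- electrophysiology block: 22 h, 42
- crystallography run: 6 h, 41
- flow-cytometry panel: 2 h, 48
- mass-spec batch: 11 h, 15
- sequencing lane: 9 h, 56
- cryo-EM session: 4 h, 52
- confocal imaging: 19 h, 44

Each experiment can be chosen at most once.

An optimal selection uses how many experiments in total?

Best achievable expected citations is 293.
One optimal bundle: XRD sweep + crystallography run + flow-cytometry panel + sequencing lane + cryo-EM session + confocal imaging (43 h).
Every optimal selection uses 6 experiments.

6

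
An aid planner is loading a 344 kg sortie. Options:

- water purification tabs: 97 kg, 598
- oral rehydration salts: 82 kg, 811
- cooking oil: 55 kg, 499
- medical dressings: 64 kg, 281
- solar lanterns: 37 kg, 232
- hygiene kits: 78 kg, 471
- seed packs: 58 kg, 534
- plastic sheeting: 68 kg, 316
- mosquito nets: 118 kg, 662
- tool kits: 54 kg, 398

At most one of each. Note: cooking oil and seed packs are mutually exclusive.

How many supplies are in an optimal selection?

Best achievable people served is 2573.
One optimal bundle: water purification tabs + oral rehydration salts + solar lanterns + seed packs + tool kits (328 kg).
All optima have 5 supplies.

5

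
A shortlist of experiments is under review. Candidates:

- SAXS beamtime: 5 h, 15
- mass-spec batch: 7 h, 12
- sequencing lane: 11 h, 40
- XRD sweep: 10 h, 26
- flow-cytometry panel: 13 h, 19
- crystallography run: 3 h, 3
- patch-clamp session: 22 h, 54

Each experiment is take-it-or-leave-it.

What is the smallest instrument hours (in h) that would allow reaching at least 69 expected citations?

Minimise h subject to total expected citations ≥ 69.
Taking sequencing lane + XRD sweep + crystallography run gives 69 (≥ 69) for 24 h.
Below 24 h the best achievable stays under 69.

24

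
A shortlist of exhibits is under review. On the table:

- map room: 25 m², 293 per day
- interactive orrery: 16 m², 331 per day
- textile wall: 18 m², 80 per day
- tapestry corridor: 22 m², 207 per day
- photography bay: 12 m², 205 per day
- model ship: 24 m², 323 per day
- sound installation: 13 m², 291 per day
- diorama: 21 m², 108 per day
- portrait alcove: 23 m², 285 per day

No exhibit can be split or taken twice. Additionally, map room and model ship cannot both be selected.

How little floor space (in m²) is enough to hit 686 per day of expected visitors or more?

41

Look for the lowest-floor combination reaching 686.
interactive orrery + photography bay + sound installation: 827 expected visitors at 41 m².
Any bundle with less than 41 m² falls short of 686.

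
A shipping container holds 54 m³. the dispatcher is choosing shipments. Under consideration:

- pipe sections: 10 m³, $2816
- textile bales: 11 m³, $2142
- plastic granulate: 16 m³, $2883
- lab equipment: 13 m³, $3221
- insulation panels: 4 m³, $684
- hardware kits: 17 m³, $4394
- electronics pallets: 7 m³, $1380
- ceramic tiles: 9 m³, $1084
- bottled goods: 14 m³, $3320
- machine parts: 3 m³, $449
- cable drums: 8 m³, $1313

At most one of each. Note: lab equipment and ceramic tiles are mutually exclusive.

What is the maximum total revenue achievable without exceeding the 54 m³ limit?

13751

Pipe sections + lab equipment + hardware kits + bottled goods uses 54 of the 54 m³ and totals 13751.
Next best is pipe sections + textile bales + lab equipment + hardware kits + machine parts at 13022 (54 m³) — short by 729.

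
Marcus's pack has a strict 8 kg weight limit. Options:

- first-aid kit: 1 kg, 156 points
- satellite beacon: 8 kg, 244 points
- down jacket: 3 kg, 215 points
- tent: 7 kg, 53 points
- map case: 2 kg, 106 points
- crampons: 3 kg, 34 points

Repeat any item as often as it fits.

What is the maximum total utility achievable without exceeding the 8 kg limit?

The ratio ordering already packs tightly: 8×first-aid kit, 8 kg, 1248.
Nothing else within 8 kg beats 1248.

1248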